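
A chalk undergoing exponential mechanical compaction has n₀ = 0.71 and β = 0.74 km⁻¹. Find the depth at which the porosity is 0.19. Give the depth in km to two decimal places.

1.78 km

Invert Athy's law: Z = ln(n₀/n) / β
Z = ln(0.71/0.19) / 0.74 = ln(3.737) / 0.74 = 1.3182 / 0.74 = 1.781 km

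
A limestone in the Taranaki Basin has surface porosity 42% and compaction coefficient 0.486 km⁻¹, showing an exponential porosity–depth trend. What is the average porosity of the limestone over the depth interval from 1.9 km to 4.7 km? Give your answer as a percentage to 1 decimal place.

⟨φ⟩ = (1/(Z₂−Z₁)) ∫ φ₀ e^(−kZ) dZ = φ₀·(e^(−k·Z₁) − e^(−k·Z₂)) / (k·(Z₂−Z₁))
e^(−0.486×1.9) = 0.3972; e^(−0.486×4.7) = 0.1019
⟨φ⟩ = 0.42 × (0.3972 − 0.1019) / (0.486 × 2.8) = 0.42 × 0.2170 = 0.0911

9.1%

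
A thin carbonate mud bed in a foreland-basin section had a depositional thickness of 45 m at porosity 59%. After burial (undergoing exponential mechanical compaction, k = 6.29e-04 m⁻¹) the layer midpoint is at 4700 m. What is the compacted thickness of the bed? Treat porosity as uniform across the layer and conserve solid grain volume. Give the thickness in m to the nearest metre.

Working in km (1 km = 1000 m; k in km⁻¹ = k in m⁻¹ × 1000):
Porosity at 4.7 km: n = 0.59·exp(−0.629×4.7) = 0.0307
Solid-volume conservation: h(1−n) = h₀(1−n₀) ⇒ h = h₀·(1−n₀)/(1−n)
h = 0.045 × (1 − 0.59)/(1 − 0.0307) = 0.045 × 0.4230 = 0.0190 km

19 m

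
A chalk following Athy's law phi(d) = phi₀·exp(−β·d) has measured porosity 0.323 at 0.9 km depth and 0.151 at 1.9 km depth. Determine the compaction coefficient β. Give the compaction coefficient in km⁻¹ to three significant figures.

0.760 km⁻¹

Athy: phi(d) = phi₀ e^(−βd) ⇒ phi₁/phi₂ = e^{β(d₂−d₁)} ⇒ β = ln(phi₁/phi₂)/(d₂−d₁)
β = ln(0.323/0.151) / (1.9 − 0.9) = ln(2.139) / 1 = 0.7604 / 1 = 0.7604 km⁻¹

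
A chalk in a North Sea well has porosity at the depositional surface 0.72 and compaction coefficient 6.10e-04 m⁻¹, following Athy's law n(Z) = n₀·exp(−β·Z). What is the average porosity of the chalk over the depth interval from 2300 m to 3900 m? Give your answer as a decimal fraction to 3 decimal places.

Working in km (1 km = 1000 m; β in km⁻¹ = β in m⁻¹ × 1000):
⟨n⟩ = (1/(Z₂−Z₁)) ∫ n₀ e^(−βZ) dZ = n₀·(e^(−β·Z₁) − e^(−β·Z₂)) / (β·(Z₂−Z₁))
e^(−0.61×2.3) = 0.2459; e^(−0.61×3.9) = 0.0926
⟨n⟩ = 0.72 × (0.2459 − 0.0926) / (0.61 × 1.6) = 0.72 × 0.1570 = 0.1130

0.113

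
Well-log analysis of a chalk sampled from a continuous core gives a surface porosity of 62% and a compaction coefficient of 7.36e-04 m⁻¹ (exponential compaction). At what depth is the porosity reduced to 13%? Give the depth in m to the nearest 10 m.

Working in km (1 km = 1000 m; k in km⁻¹ = k in m⁻¹ × 1000):
Invert Athy's law: d = ln(n₀/n) / k
d = ln(0.62/0.13) / 0.736 = ln(4.769) / 0.736 = 1.5622 / 0.736 = 2.123 km

2120 m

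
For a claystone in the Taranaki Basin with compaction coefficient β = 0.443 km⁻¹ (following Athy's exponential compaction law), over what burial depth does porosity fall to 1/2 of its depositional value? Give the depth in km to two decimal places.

1.56 km

φ/φ₀ = 1/2 ⇒ exp(−β·d) = 1/2 ⇒ d = ln(2) / β
d = 0.6931 / 0.443 = 1.565 km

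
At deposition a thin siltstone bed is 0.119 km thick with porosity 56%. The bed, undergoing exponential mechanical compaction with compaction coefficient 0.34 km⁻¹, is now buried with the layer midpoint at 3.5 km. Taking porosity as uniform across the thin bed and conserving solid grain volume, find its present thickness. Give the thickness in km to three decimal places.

Porosity at 3.5 km: n = 0.56·exp(−0.34×3.5) = 0.1704
Solid-volume conservation: h(1−n) = h₀(1−n₀) ⇒ h = h₀·(1−n₀)/(1−n)
h = 0.119 × (1 − 0.56)/(1 − 0.1704) = 0.119 × 0.5304 = 0.0631 km

0.063 km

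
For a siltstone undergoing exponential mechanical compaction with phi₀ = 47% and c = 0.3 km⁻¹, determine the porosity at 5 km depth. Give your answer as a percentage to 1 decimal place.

phi = phi₀·exp(−c·z) = 0.47 × exp(−0.3 × 5) = 0.47 × exp(−1.5)
  = 0.47 × 0.2231 = 0.1049

10.5%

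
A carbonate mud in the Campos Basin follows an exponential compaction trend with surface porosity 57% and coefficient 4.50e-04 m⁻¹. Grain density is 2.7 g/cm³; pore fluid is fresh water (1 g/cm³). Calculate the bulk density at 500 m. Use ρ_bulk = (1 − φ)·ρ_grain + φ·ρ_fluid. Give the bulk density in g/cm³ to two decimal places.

Working in km (1 km = 1000 m; k in km⁻¹ = k in m⁻¹ × 1000):
Porosity at depth: φ = 0.57·exp(−0.45×0.5) = 0.57×0.7985 = 0.4552
Bulk density: ρ_b = (1−φ)ρ_g + φ·ρ_f = 0.5448×2.7 + 0.4552×1
       = 1.471 + 0.455 = 1.926 g/cm³

1.93 g/cm³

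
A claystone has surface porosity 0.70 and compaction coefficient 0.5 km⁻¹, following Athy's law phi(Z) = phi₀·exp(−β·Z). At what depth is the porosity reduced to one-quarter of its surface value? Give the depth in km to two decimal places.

phi/phi₀ = 1/4 ⇒ exp(−β·Z) = 1/4 ⇒ Z = ln(4) / β
Z = 1.3863 / 0.5 = 2.773 km

2.77 km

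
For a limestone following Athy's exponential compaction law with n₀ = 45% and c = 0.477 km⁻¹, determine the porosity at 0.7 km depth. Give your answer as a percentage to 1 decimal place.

32.2%

n = n₀·exp(−c·Z) = 0.45 × exp(−0.477 × 0.7) = 0.45 × exp(−0.3339)
  = 0.45 × 0.7161 = 0.3223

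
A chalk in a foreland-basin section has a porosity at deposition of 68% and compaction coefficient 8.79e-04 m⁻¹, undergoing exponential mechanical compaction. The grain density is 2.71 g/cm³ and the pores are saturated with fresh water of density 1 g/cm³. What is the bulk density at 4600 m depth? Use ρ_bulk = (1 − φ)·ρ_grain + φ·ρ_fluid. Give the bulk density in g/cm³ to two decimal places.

Working in km (1 km = 1000 m; c in km⁻¹ = c in m⁻¹ × 1000):
Porosity at depth: φ = 0.68·exp(−0.879×4.6) = 0.68×0.0175 = 0.0119
Bulk density: ρ_b = (1−φ)ρ_g + φ·ρ_f = 0.9881×2.71 + 0.0119×1
       = 2.678 + 0.012 = 2.690 g/cm³

2.69 g/cm³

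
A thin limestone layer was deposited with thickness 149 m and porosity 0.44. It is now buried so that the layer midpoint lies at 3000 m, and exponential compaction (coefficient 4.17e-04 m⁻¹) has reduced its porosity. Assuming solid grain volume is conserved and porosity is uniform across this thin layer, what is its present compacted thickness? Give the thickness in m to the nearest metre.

Working in km (1 km = 1000 m; c in km⁻¹ = c in m⁻¹ × 1000):
Porosity at 3 km: phi = 0.44·exp(−0.417×3) = 0.1259
Solid-volume conservation: h(1−phi) = h₀(1−phi₀) ⇒ h = h₀·(1−phi₀)/(1−phi)
h = 0.149 × (1 − 0.44)/(1 − 0.1259) = 0.149 × 0.6407 = 0.0955 km

95 m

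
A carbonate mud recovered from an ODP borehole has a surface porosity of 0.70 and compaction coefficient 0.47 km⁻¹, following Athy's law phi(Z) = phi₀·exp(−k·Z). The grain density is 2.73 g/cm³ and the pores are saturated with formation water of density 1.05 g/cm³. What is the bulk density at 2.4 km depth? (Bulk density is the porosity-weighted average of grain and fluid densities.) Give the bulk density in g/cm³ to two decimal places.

2.35 g/cm³

Porosity at depth: phi = 0.7·exp(−0.47×2.4) = 0.7×0.3237 = 0.2266
Bulk density: ρ_b = (1−phi)ρ_g + phi·ρ_f = 0.7734×2.73 + 0.2266×1.05
       = 2.111 + 0.238 = 2.349 g/cm³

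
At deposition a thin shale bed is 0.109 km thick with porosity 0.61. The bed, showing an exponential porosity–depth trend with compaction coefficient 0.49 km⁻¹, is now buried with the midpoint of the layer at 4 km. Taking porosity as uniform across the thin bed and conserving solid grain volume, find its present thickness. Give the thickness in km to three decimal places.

Porosity at 4 km: φ = 0.61·exp(−0.49×4) = 0.0859
Solid-volume conservation: h(1−φ) = h₀(1−φ₀) ⇒ h = h₀·(1−φ₀)/(1−φ)
h = 0.109 × (1 − 0.61)/(1 − 0.0859) = 0.109 × 0.4267 = 0.0465 km

0.047 km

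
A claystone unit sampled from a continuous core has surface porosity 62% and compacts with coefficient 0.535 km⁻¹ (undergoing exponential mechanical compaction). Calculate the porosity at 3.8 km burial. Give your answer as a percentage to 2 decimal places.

φ = φ₀·exp(−β·Z) = 0.62 × exp(−0.535 × 3.8) = 0.62 × exp(−2.033)
  = 0.62 × 0.1309 = 0.0812

8.12%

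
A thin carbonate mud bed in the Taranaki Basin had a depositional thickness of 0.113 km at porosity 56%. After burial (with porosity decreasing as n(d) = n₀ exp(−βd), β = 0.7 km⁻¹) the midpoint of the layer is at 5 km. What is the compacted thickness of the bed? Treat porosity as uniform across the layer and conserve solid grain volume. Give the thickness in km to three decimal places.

0.051 km

Porosity at 5 km: n = 0.56·exp(−0.7×5) = 0.0169
Solid-volume conservation: h(1−n) = h₀(1−n₀) ⇒ h = h₀·(1−n₀)/(1−n)
h = 0.113 × (1 − 0.56)/(1 − 0.0169) = 0.113 × 0.4476 = 0.0506 km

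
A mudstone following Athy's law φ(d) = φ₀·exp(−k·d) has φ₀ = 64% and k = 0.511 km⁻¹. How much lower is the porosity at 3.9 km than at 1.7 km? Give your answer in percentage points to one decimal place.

φ(1.7) = 0.64·e^(−0.511×1.7) = 0.2685
φ(3.9) = 0.64·e^(−0.511×3.9) = 0.0872
Δφ = 0.2685 − 0.0872 = 0.1812

18.1 percentage points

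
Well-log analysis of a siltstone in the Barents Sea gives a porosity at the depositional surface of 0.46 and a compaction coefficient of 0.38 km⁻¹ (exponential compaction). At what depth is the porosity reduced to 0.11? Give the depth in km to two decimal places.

3.77 km

Invert Athy's law: z = ln(n₀/n) / k
z = ln(0.46/0.11) / 0.38 = ln(4.182) / 0.38 = 1.4307 / 0.38 = 3.765 km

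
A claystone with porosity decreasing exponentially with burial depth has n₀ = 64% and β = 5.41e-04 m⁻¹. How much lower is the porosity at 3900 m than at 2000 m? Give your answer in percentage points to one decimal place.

Working in km (1 km = 1000 m; β in km⁻¹ = β in m⁻¹ × 1000):
n(2) = 0.64·e^(−0.541×2) = 0.2169
n(3.9) = 0.64·e^(−0.541×3.9) = 0.0776
Δn = 0.2169 − 0.0776 = 0.1393

13.9 percentage points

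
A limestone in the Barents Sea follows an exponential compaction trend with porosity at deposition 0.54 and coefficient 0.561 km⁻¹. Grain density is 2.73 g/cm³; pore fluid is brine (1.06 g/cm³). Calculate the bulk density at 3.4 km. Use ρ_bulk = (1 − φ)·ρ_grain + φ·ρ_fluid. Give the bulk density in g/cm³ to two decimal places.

Porosity at depth: n = 0.54·exp(−0.561×3.4) = 0.54×0.1485 = 0.0802
Bulk density: ρ_b = (1−n)ρ_g + n·ρ_f = 0.9198×2.73 + 0.0802×1.06
       = 2.511 + 0.085 = 2.596 g/cm³

2.60 g/cm³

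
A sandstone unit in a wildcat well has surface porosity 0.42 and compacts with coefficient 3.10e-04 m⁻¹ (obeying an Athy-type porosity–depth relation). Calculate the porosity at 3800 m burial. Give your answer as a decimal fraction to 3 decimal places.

0.129

Working in km (1 km = 1000 m; k in km⁻¹ = k in m⁻¹ × 1000):
φ = φ₀·exp(−k·d) = 0.42 × exp(−0.31 × 3.8) = 0.42 × exp(−1.178)
  = 0.42 × 0.3079 = 0.1293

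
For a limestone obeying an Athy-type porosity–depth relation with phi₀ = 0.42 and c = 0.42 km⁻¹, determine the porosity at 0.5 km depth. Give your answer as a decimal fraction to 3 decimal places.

0.340

phi = phi₀·exp(−c·Z) = 0.42 × exp(−0.42 × 0.5) = 0.42 × exp(−0.21)
  = 0.42 × 0.8106 = 0.3404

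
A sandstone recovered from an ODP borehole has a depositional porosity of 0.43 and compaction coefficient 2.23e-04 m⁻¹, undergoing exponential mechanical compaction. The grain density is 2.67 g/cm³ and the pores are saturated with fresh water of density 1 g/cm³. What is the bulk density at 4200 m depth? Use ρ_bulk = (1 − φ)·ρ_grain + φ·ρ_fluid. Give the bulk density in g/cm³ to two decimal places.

Working in km (1 km = 1000 m; c in km⁻¹ = c in m⁻¹ × 1000):
Porosity at depth: n = 0.43·exp(−0.223×4.2) = 0.43×0.3920 = 0.1685
Bulk density: ρ_b = (1−n)ρ_g + n·ρ_f = 0.8315×2.67 + 0.1685×1
       = 2.220 + 0.169 = 2.389 g/cm³

2.39 g/cm³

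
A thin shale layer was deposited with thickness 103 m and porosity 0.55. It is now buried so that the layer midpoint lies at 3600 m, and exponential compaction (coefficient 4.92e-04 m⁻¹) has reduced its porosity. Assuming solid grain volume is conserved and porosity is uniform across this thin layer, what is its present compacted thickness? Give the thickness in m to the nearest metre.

51 m

Working in km (1 km = 1000 m; k in km⁻¹ = k in m⁻¹ × 1000):
Porosity at 3.6 km: phi = 0.55·exp(−0.492×3.6) = 0.0936
Solid-volume conservation: h(1−phi) = h₀(1−phi₀) ⇒ h = h₀·(1−phi₀)/(1−phi)
h = 0.103 × (1 − 0.55)/(1 − 0.0936) = 0.103 × 0.4965 = 0.0511 km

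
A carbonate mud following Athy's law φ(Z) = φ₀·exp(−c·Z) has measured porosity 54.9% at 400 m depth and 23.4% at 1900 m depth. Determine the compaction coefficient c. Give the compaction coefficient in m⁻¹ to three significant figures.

Working in km (1 km = 1000 m; c in km⁻¹ = c in m⁻¹ × 1000):
Athy: φ(Z) = φ₀ e^(−cZ) ⇒ φ₁/φ₂ = e^{c(Z₂−Z₁)} ⇒ c = ln(φ₁/φ₂)/(Z₂−Z₁)
c = ln(0.549/0.234) / (1.9 − 0.4) = ln(2.346) / 1.5 = 0.8528 / 1.5 = 0.5685 km⁻¹

0.000569 m⁻¹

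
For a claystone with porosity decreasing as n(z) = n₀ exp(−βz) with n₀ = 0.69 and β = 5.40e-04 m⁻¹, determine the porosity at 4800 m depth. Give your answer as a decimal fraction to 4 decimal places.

0.0517

Working in km (1 km = 1000 m; β in km⁻¹ = β in m⁻¹ × 1000):
n = n₀·exp(−β·z) = 0.69 × exp(−0.54 × 4.8) = 0.69 × exp(−2.592)
  = 0.69 × 0.0749 = 0.0517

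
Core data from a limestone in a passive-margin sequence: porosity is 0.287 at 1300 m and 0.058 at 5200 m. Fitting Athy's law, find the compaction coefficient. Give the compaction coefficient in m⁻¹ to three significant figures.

Working in km (1 km = 1000 m; k in km⁻¹ = k in m⁻¹ × 1000):
Athy: φ(d) = φ₀ e^(−kd) ⇒ φ₁/φ₂ = e^{k(d₂−d₁)} ⇒ k = ln(φ₁/φ₂)/(d₂−d₁)
k = ln(0.287/0.058) / (5.2 − 1.3) = ln(4.948) / 3.9 = 1.5990 / 3.9 = 0.41 km⁻¹

0.000410 m⁻¹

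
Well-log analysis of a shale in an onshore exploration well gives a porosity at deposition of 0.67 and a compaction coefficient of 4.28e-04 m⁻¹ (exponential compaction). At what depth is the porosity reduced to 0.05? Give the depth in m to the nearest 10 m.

6060 m

Working in km (1 km = 1000 m; c in km⁻¹ = c in m⁻¹ × 1000):
Invert Athy's law: Z = ln(φ₀/φ) / c
Z = ln(0.67/0.05) / 0.428 = ln(13.4) / 0.428 = 2.5953 / 0.428 = 6.064 km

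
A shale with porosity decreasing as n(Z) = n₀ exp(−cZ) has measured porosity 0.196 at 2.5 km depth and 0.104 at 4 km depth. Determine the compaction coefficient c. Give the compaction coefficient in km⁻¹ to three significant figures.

0.422 km⁻¹

Athy: n(Z) = n₀ e^(−cZ) ⇒ n₁/n₂ = e^{c(Z₂−Z₁)} ⇒ c = ln(n₁/n₂)/(Z₂−Z₁)
c = ln(0.196/0.104) / (4 − 2.5) = ln(1.885) / 1.5 = 0.6337 / 1.5 = 0.4225 km⁻¹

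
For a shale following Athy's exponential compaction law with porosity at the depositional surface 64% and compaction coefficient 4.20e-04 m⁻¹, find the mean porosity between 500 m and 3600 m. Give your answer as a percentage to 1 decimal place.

Working in km (1 km = 1000 m; β in km⁻¹ = β in m⁻¹ × 1000):
⟨n⟩ = (1/(d₂−d₁)) ∫ n₀ e^(−βd) dd = n₀·(e^(−β·d₁) − e^(−β·d₂)) / (β·(d₂−d₁))
e^(−0.42×0.5) = 0.8106; e^(−0.42×3.6) = 0.2205
⟨n⟩ = 0.64 × (0.8106 − 0.2205) / (0.42 × 3.1) = 0.64 × 0.4532 = 0.2901

29.0%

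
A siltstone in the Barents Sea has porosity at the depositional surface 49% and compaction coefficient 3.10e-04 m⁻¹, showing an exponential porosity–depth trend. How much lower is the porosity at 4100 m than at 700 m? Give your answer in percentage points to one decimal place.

25.7 percentage points

Working in km (1 km = 1000 m; c in km⁻¹ = c in m⁻¹ × 1000):
φ(0.7) = 0.49·e^(−0.31×0.7) = 0.3944
φ(4.1) = 0.49·e^(−0.31×4.1) = 0.1375
Δφ = 0.3944 − 0.1375 = 0.2569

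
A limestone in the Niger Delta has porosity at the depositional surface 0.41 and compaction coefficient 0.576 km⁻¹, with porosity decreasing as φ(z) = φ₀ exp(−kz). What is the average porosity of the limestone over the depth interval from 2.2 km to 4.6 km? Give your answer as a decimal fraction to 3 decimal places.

0.063

⟨φ⟩ = (1/(z₂−z₁)) ∫ φ₀ e^(−kz) dz = φ₀·(e^(−k·z₁) − e^(−k·z₂)) / (k·(z₂−z₁))
e^(−0.576×2.2) = 0.2816; e^(−0.576×4.6) = 0.0707
⟨φ⟩ = 0.41 × (0.2816 − 0.0707) / (0.576 × 2.4) = 0.41 × 0.1526 = 0.0626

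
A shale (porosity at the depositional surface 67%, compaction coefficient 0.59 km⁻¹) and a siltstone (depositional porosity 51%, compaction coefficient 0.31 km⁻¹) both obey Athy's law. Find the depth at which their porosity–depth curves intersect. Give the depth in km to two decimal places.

0.97 km

Set phi₀ₐ e^(−βₐz) = phi₀ᵦ e^(−βᵦz) ⇒ ln(phi₀ₐ/phi₀ᵦ) = (βₐ − βᵦ)·z
z = ln(0.67/0.51) / (0.59 − 0.31) = 0.2729 / 0.28 = 0.975 km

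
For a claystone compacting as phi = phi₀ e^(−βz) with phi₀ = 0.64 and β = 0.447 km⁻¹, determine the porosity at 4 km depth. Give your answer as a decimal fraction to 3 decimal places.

phi = phi₀·exp(−β·z) = 0.64 × exp(−0.447 × 4) = 0.64 × exp(−1.788)
  = 0.64 × 0.1673 = 0.1071

0.107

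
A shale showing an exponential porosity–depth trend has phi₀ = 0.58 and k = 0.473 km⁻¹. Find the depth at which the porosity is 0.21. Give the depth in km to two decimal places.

Invert Athy's law: d = ln(phi₀/phi) / k
d = ln(0.58/0.21) / 0.473 = ln(2.762) / 0.473 = 1.0159 / 0.473 = 2.148 km

2.15 km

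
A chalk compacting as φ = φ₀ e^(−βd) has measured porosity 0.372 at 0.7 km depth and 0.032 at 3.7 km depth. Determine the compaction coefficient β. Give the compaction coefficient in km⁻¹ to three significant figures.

Athy: φ(d) = φ₀ e^(−βd) ⇒ φ₁/φ₂ = e^{β(d₂−d₁)} ⇒ β = ln(φ₁/φ₂)/(d₂−d₁)
β = ln(0.372/0.032) / (3.7 − 0.7) = ln(11.62) / 3 = 2.4532 / 3 = 0.8177 km⁻¹

0.818 km⁻¹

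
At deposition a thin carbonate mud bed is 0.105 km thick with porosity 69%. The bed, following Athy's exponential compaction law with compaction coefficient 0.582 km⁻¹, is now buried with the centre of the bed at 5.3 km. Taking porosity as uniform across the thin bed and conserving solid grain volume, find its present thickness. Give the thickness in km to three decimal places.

Porosity at 5.3 km: φ = 0.69·exp(−0.582×5.3) = 0.0316
Solid-volume conservation: h(1−φ) = h₀(1−φ₀) ⇒ h = h₀·(1−φ₀)/(1−φ)
h = 0.105 × (1 − 0.69)/(1 − 0.0316) = 0.105 × 0.3201 = 0.0336 km

0.034 km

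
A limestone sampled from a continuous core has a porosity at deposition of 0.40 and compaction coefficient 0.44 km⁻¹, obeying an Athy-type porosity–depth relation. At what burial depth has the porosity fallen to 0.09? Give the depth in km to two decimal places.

3.39 km

Invert Athy's law: Z = ln(n₀/n) / k
Z = ln(0.4/0.09) / 0.44 = ln(4.444) / 0.44 = 1.4917 / 0.44 = 3.390 km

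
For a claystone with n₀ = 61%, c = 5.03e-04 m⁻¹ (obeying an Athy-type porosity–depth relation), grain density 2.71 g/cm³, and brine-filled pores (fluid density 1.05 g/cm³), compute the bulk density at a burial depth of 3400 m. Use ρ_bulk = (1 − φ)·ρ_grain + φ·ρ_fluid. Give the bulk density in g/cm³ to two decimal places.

2.53 g/cm³

Working in km (1 km = 1000 m; c in km⁻¹ = c in m⁻¹ × 1000):
Porosity at depth: n = 0.61·exp(−0.503×3.4) = 0.61×0.1808 = 0.1103
Bulk density: ρ_b = (1−n)ρ_g + n·ρ_f = 0.8897×2.71 + 0.1103×1.05
       = 2.411 + 0.116 = 2.527 g/cm³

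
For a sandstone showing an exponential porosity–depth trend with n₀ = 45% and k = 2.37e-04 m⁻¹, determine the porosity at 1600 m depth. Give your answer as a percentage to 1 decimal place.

Working in km (1 km = 1000 m; k in km⁻¹ = k in m⁻¹ × 1000):
n = n₀·exp(−k·Z) = 0.45 × exp(−0.237 × 1.6) = 0.45 × exp(−0.3792)
  = 0.45 × 0.6844 = 0.3080

30.8%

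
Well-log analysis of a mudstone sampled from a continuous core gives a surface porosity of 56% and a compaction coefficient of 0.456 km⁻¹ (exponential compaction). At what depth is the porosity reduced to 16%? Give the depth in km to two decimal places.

2.75 km

Invert Athy's law: z = ln(phi₀/phi) / k
z = ln(0.56/0.16) / 0.456 = ln(3.5) / 0.456 = 1.2528 / 0.456 = 2.747 km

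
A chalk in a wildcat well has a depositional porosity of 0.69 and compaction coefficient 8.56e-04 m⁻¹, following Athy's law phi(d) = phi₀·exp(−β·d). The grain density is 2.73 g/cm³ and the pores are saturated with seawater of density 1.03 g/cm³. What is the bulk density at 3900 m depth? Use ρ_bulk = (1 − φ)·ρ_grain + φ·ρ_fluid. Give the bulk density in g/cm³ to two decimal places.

Working in km (1 km = 1000 m; β in km⁻¹ = β in m⁻¹ × 1000):
Porosity at depth: phi = 0.69·exp(−0.856×3.9) = 0.69×0.0355 = 0.0245
Bulk density: ρ_b = (1−phi)ρ_g + phi·ρ_f = 0.9755×2.73 + 0.0245×1.03
       = 2.663 + 0.025 = 2.688 g/cm³

2.69 g/cm³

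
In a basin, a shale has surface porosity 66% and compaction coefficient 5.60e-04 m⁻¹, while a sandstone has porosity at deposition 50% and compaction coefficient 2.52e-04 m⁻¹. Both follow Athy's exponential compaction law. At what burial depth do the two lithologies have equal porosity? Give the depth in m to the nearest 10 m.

900 m

Working in km (1 km = 1000 m; k in km⁻¹ = k in m⁻¹ × 1000):
Set phi₀ₐ e^(−kₐz) = phi₀ᵦ e^(−kᵦz) ⇒ ln(phi₀ₐ/phi₀ᵦ) = (kₐ − kᵦ)·z
z = ln(0.66/0.5) / (0.56 − 0.252) = 0.2776 / 0.308 = 0.901 km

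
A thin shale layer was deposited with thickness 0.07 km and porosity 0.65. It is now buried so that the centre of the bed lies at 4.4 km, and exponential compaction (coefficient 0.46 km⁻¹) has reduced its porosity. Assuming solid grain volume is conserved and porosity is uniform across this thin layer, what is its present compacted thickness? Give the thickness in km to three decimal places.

Porosity at 4.4 km: n = 0.65·exp(−0.46×4.4) = 0.0859
Solid-volume conservation: h(1−n) = h₀(1−n₀) ⇒ h = h₀·(1−n₀)/(1−n)
h = 0.07 × (1 − 0.65)/(1 − 0.0859) = 0.07 × 0.3829 = 0.0268 km

0.027 km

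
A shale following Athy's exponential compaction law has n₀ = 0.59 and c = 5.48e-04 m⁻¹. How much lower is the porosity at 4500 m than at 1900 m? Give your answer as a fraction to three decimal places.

Working in km (1 km = 1000 m; c in km⁻¹ = c in m⁻¹ × 1000):
n(1.9) = 0.59·e^(−0.548×1.9) = 0.2083
n(4.5) = 0.59·e^(−0.548×4.5) = 0.0501
Δn = 0.2083 − 0.0501 = 0.1582

0.158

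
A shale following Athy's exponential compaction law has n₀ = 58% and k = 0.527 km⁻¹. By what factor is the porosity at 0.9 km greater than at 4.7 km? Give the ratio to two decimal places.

7.41

n(z₁)/n(z₂) = e^(−k·z₁)/e^(−k·z₂) = e^{k(z₂−z₁)}
= exp(0.527 × 3.8) = exp(2.003) = 7.4083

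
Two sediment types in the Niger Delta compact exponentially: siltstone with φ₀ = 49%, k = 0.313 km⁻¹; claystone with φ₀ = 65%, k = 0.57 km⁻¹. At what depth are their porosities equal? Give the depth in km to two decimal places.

Set φ₀ₐ e^(−kₐZ) = φ₀ᵦ e^(−kᵦZ) ⇒ ln(φ₀ₐ/φ₀ᵦ) = (kₐ − kᵦ)·Z
Z = ln(0.49/0.65) / (0.313 − 0.57) = -0.2826 / -0.257 = 1.099 km

1.10 km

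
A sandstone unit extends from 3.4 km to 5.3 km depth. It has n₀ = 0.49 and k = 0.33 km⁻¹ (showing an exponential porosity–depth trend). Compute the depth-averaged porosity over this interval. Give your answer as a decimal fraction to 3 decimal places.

⟨n⟩ = (1/(d₂−d₁)) ∫ n₀ e^(−kd) dd = n₀·(e^(−k·d₁) − e^(−k·d₂)) / (k·(d₂−d₁))
e^(−0.33×3.4) = 0.3256; e^(−0.33×5.3) = 0.1739
⟨n⟩ = 0.49 × (0.3256 − 0.1739) / (0.33 × 1.9) = 0.49 × 0.2419 = 0.1185

0.119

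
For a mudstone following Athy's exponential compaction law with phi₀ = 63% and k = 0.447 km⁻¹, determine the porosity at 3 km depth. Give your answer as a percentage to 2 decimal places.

phi = phi₀·exp(−k·z) = 0.63 × exp(−0.447 × 3) = 0.63 × exp(−1.341)
  = 0.63 × 0.2616 = 0.1648

16.48%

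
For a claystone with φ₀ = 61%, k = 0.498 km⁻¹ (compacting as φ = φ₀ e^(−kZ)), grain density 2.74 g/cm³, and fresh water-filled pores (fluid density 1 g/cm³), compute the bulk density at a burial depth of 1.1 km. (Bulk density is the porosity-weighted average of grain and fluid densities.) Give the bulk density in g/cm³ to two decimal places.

2.13 g/cm³

Porosity at depth: φ = 0.61·exp(−0.498×1.1) = 0.61×0.5782 = 0.3527
Bulk density: ρ_b = (1−φ)ρ_g + φ·ρ_f = 0.6473×2.74 + 0.3527×1
       = 1.774 + 0.353 = 2.126 g/cm³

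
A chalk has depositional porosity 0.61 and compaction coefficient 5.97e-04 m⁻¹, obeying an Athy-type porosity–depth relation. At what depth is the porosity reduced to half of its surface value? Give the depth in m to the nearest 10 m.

Working in km (1 km = 1000 m; c in km⁻¹ = c in m⁻¹ × 1000):
n/n₀ = 1/2 ⇒ exp(−c·d) = 1/2 ⇒ d = ln(2) / c
d = 0.6931 / 0.597 = 1.161 km

1160 m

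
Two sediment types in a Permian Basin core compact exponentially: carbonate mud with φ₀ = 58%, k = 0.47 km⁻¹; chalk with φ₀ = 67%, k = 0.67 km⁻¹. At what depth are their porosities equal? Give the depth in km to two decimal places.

0.72 km

Set φ₀ₐ e^(−kₐz) = φ₀ᵦ e^(−kᵦz) ⇒ ln(φ₀ₐ/φ₀ᵦ) = (kₐ − kᵦ)·z
z = ln(0.58/0.67) / (0.47 − 0.67) = -0.1442 / -0.2 = 0.721 km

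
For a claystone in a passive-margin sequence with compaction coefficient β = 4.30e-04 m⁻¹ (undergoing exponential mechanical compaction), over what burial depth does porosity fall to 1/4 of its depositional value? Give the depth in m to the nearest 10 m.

Working in km (1 km = 1000 m; β in km⁻¹ = β in m⁻¹ × 1000):
n/n₀ = 1/4 ⇒ exp(−β·z) = 1/4 ⇒ z = ln(4) / β
z = 1.3863 / 0.43 = 3.224 km

3220 m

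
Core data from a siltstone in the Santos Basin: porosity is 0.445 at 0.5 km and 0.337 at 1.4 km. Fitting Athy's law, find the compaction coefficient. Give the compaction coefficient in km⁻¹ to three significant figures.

0.309 km⁻¹

Athy: phi(d) = phi₀ e^(−kd) ⇒ phi₁/phi₂ = e^{k(d₂−d₁)} ⇒ k = ln(phi₁/phi₂)/(d₂−d₁)
k = ln(0.445/0.337) / (1.4 − 0.5) = ln(1.32) / 0.9 = 0.2780 / 0.9 = 0.3089 km⁻¹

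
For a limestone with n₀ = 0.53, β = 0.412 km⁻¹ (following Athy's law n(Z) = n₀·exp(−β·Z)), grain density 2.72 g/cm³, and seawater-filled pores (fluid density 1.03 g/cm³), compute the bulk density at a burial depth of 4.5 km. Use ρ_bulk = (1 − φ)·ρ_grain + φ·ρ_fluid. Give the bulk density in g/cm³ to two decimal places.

2.58 g/cm³

Porosity at depth: n = 0.53·exp(−0.412×4.5) = 0.53×0.1566 = 0.0830
Bulk density: ρ_b = (1−n)ρ_g + n·ρ_f = 0.9170×2.72 + 0.0830×1.03
       = 2.494 + 0.085 = 2.580 g/cm³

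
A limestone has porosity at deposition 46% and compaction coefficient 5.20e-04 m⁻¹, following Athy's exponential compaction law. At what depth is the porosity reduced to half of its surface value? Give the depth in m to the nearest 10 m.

1330 m

Working in km (1 km = 1000 m; β in km⁻¹ = β in m⁻¹ × 1000):
φ/φ₀ = 1/2 ⇒ exp(−β·Z) = 1/2 ⇒ Z = ln(2) / β
Z = 0.6931 / 0.52 = 1.333 km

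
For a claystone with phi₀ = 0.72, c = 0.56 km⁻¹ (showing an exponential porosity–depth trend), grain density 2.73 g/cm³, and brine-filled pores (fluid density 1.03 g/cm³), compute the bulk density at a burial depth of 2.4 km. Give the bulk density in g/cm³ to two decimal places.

Porosity at depth: phi = 0.72·exp(−0.56×2.4) = 0.72×0.2608 = 0.1878
Bulk density: ρ_b = (1−phi)ρ_g + phi·ρ_f = 0.8122×2.73 + 0.1878×1.03
       = 2.217 + 0.193 = 2.411 g/cm³

2.41 g/cm³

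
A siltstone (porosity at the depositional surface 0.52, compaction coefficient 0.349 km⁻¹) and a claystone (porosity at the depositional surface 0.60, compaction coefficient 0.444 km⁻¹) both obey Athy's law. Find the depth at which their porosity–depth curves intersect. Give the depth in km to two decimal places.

Set n₀ₐ e^(−kₐd) = n₀ᵦ e^(−kᵦd) ⇒ ln(n₀ₐ/n₀ᵦ) = (kₐ − kᵦ)·d
d = ln(0.52/0.6) / (0.349 − 0.444) = -0.1431 / -0.095 = 1.506 km

1.51 km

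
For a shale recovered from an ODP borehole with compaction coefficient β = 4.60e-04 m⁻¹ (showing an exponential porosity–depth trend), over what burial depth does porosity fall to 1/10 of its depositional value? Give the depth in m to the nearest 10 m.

Working in km (1 km = 1000 m; β in km⁻¹ = β in m⁻¹ × 1000):
phi/phi₀ = 1/10 ⇒ exp(−β·z) = 1/10 ⇒ z = ln(10) / β
z = 2.3026 / 0.46 = 5.006 km

5010 m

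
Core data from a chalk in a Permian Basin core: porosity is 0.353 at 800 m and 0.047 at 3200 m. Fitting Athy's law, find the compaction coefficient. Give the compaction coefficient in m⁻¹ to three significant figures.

Working in km (1 km = 1000 m; c in km⁻¹ = c in m⁻¹ × 1000):
Athy: φ(d) = φ₀ e^(−cd) ⇒ φ₁/φ₂ = e^{c(d₂−d₁)} ⇒ c = ln(φ₁/φ₂)/(d₂−d₁)
c = ln(0.353/0.047) / (3.2 − 0.8) = ln(7.511) / 2.4 = 2.0163 / 2.4 = 0.8401 km⁻¹

0.000840 m⁻¹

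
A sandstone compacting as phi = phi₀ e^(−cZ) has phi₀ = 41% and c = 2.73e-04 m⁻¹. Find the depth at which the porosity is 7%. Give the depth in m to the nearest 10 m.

6470 m

Working in km (1 km = 1000 m; c in km⁻¹ = c in m⁻¹ × 1000):
Invert Athy's law: Z = ln(phi₀/phi) / c
Z = ln(0.41/0.07) / 0.273 = ln(5.857) / 0.273 = 1.7677 / 0.273 = 6.475 km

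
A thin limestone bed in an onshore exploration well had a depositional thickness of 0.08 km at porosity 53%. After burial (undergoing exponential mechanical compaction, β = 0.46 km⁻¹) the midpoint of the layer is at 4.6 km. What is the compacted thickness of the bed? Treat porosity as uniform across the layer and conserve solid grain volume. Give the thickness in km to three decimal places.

0.040 km

Porosity at 4.6 km: φ = 0.53·exp(−0.46×4.6) = 0.0639
Solid-volume conservation: h(1−φ) = h₀(1−φ₀) ⇒ h = h₀·(1−φ₀)/(1−φ)
h = 0.08 × (1 − 0.53)/(1 − 0.0639) = 0.08 × 0.5021 = 0.0402 km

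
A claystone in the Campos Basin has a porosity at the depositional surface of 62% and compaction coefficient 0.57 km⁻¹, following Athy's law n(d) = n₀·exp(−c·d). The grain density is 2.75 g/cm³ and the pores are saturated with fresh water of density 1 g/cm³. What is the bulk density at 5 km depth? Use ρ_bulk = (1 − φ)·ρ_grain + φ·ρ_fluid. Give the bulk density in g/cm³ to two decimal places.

Porosity at depth: n = 0.62·exp(−0.57×5) = 0.62×0.0578 = 0.0359
Bulk density: ρ_b = (1−n)ρ_g + n·ρ_f = 0.9641×2.75 + 0.0359×1
       = 2.651 + 0.036 = 2.687 g/cm³

2.69 g/cm³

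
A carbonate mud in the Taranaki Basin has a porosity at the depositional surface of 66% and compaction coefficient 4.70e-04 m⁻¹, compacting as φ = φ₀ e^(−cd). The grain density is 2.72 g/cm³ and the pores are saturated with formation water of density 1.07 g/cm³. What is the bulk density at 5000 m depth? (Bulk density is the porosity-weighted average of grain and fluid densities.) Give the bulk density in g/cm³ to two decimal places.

2.62 g/cm³

Working in km (1 km = 1000 m; c in km⁻¹ = c in m⁻¹ × 1000):
Porosity at depth: φ = 0.66·exp(−0.47×5) = 0.66×0.0954 = 0.0629
Bulk density: ρ_b = (1−φ)ρ_g + φ·ρ_f = 0.9371×2.72 + 0.0629×1.07
       = 2.549 + 0.067 = 2.616 g/cm³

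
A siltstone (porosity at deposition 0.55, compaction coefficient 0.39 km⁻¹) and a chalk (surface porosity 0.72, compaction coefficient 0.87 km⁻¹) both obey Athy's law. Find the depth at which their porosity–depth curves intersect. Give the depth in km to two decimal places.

0.56 km

Set φ₀ₐ e^(−cₐZ) = φ₀ᵦ e^(−cᵦZ) ⇒ ln(φ₀ₐ/φ₀ᵦ) = (cₐ − cᵦ)·Z
Z = ln(0.55/0.72) / (0.39 − 0.87) = -0.2693 / -0.48 = 0.561 km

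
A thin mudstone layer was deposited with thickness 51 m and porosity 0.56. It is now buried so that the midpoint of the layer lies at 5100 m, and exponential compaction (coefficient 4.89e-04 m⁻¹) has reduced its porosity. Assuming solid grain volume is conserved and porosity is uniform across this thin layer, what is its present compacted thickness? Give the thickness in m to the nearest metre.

Working in km (1 km = 1000 m; k in km⁻¹ = k in m⁻¹ × 1000):
Porosity at 5.1 km: phi = 0.56·exp(−0.489×5.1) = 0.0462
Solid-volume conservation: h(1−phi) = h₀(1−phi₀) ⇒ h = h₀·(1−phi₀)/(1−phi)
h = 0.051 × (1 − 0.56)/(1 − 0.0462) = 0.051 × 0.4613 = 0.0235 km

24 m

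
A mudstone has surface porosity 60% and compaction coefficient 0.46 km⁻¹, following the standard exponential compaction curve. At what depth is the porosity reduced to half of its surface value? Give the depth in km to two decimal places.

1.51 km

phi/phi₀ = 1/2 ⇒ exp(−k·d) = 1/2 ⇒ d = ln(2) / k
d = 0.6931 / 0.46 = 1.507 km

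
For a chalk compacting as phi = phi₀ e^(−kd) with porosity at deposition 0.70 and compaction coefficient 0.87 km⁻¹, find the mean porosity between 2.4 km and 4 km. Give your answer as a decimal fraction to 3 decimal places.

⟨phi⟩ = (1/(d₂−d₁)) ∫ phi₀ e^(−kd) dd = phi₀·(e^(−k·d₁) − e^(−k·d₂)) / (k·(d₂−d₁))
e^(−0.87×2.4) = 0.1239; e^(−0.87×4) = 0.0308
⟨phi⟩ = 0.7 × (0.1239 − 0.0308) / (0.87 × 1.6) = 0.7 × 0.0669 = 0.0468

0.047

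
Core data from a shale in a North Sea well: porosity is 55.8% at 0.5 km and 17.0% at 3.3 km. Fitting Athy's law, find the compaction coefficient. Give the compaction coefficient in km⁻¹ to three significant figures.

Athy: φ(z) = φ₀ e^(−cz) ⇒ φ₁/φ₂ = e^{c(z₂−z₁)} ⇒ c = ln(φ₁/φ₂)/(z₂−z₁)
c = ln(0.558/0.17) / (3.3 − 0.5) = ln(3.282) / 2.8 = 1.1886 / 2.8 = 0.4245 km⁻¹

0.424 km⁻¹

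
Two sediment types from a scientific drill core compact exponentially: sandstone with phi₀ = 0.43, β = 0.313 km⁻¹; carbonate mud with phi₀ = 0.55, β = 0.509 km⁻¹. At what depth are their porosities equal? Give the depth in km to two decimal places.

1.26 km

Set phi₀ₐ e^(−βₐd) = phi₀ᵦ e^(−βᵦd) ⇒ ln(phi₀ₐ/phi₀ᵦ) = (βₐ − βᵦ)·d
d = ln(0.43/0.55) / (0.313 − 0.509) = -0.2461 / -0.196 = 1.256 km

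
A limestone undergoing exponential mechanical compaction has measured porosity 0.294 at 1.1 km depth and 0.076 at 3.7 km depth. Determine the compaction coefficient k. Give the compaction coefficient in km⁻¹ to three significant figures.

0.520 km⁻¹

Athy: φ(Z) = φ₀ e^(−kZ) ⇒ φ₁/φ₂ = e^{k(Z₂−Z₁)} ⇒ k = ln(φ₁/φ₂)/(Z₂−Z₁)
k = ln(0.294/0.076) / (3.7 − 1.1) = ln(3.868) / 2.6 = 1.3528 / 2.6 = 0.5203 km⁻¹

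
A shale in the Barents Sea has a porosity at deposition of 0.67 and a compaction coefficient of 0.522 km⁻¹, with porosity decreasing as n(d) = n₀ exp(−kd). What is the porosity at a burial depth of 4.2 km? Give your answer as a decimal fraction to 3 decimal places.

n = n₀·exp(−k·d) = 0.67 × exp(−0.522 × 4.2) = 0.67 × exp(−2.192)
  = 0.67 × 0.1116 = 0.0748

0.075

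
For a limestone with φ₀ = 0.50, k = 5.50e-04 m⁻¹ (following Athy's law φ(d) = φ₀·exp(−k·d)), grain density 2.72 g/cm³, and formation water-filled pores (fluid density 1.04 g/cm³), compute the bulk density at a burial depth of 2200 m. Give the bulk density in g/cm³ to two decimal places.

2.47 g/cm³

Working in km (1 km = 1000 m; k in km⁻¹ = k in m⁻¹ × 1000):
Porosity at depth: φ = 0.5·exp(−0.55×2.2) = 0.5×0.2982 = 0.1491
Bulk density: ρ_b = (1−φ)ρ_g + φ·ρ_f = 0.8509×2.72 + 0.1491×1.04
       = 2.314 + 0.155 = 2.470 g/cm³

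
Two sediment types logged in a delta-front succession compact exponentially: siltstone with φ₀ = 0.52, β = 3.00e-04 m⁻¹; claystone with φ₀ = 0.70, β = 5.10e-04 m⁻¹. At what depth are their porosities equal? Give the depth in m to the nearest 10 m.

Working in km (1 km = 1000 m; β in km⁻¹ = β in m⁻¹ × 1000):
Set φ₀ₐ e^(−βₐd) = φ₀ᵦ e^(−βᵦd) ⇒ ln(φ₀ₐ/φ₀ᵦ) = (βₐ − βᵦ)·d
d = ln(0.52/0.7) / (0.3 − 0.51) = -0.2973 / -0.21 = 1.415 km

1420 m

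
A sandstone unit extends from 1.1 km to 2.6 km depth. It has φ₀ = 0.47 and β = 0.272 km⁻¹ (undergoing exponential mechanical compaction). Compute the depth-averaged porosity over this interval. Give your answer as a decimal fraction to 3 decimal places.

0.286

⟨φ⟩ = (1/(Z₂−Z₁)) ∫ φ₀ e^(−βZ) dZ = φ₀·(e^(−β·Z₁) − e^(−β·Z₂)) / (β·(Z₂−Z₁))
e^(−0.272×1.1) = 0.7414; e^(−0.272×2.6) = 0.4930
⟨φ⟩ = 0.47 × (0.7414 − 0.4930) / (0.272 × 1.5) = 0.47 × 0.6088 = 0.2861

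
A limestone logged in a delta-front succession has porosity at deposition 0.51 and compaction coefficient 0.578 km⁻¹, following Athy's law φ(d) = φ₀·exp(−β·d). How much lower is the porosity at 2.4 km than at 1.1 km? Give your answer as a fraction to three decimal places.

0.143

φ(1.1) = 0.51·e^(−0.578×1.1) = 0.2701
φ(2.4) = 0.51·e^(−0.578×2.4) = 0.1274
Δφ = 0.2701 − 0.1274 = 0.1427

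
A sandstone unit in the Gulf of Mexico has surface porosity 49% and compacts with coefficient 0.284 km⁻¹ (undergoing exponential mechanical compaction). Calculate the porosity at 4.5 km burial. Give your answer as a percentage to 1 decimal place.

13.7%

n = n₀·exp(−k·z) = 0.49 × exp(−0.284 × 4.5) = 0.49 × exp(−1.278)
  = 0.49 × 0.2786 = 0.1365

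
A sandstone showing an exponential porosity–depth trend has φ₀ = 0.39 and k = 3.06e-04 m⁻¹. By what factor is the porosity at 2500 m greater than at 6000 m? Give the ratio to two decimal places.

2.92

Working in km (1 km = 1000 m; k in km⁻¹ = k in m⁻¹ × 1000):
φ(d₁)/φ(d₂) = e^(−k·d₁)/e^(−k·d₂) = e^{k(d₂−d₁)}
= exp(0.306 × 3.5) = exp(1.071) = 2.9183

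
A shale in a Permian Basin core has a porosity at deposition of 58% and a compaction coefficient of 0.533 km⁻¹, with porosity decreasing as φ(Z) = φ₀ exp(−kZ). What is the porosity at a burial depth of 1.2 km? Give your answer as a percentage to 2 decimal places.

φ = φ₀·exp(−k·Z) = 0.58 × exp(−0.533 × 1.2) = 0.58 × exp(−0.6396)
  = 0.58 × 0.5275 = 0.3060

30.60%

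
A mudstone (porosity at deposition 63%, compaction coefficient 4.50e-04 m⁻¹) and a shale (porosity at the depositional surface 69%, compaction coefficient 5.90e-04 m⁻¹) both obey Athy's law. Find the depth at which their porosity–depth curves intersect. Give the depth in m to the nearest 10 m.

Working in km (1 km = 1000 m; c in km⁻¹ = c in m⁻¹ × 1000):
Set φ₀ₐ e^(−cₐZ) = φ₀ᵦ e^(−cᵦZ) ⇒ ln(φ₀ₐ/φ₀ᵦ) = (cₐ − cᵦ)·Z
Z = ln(0.63/0.69) / (0.45 − 0.59) = -0.0910 / -0.14 = 0.650 km

650 m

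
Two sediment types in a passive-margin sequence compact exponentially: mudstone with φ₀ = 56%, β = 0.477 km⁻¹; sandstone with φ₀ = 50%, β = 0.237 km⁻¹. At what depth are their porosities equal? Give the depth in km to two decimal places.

0.47 km

Set φ₀ₐ e^(−βₐZ) = φ₀ᵦ e^(−βᵦZ) ⇒ ln(φ₀ₐ/φ₀ᵦ) = (βₐ − βᵦ)·Z
Z = ln(0.56/0.5) / (0.477 − 0.237) = 0.1133 / 0.24 = 0.472 km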